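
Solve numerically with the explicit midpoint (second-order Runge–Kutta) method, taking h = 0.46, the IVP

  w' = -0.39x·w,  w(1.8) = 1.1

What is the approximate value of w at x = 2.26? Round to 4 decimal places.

0.7641

Midpoint: k1 = f(x_n, w_n); k2 = f(x_n + h/2, w_n + (h/2)·k1); w_{n+1} = w_n + h·k2.
x=1.800000, w=1.100000:
  k1 = f(1.800000, 1.100000) = -0.772200
  k2 = f(2.030000, 0.922394) = -0.730259
  w ← 1.100000 + 0.46·(-0.730259) = 0.764081
w(2.26) ≈ 0.7641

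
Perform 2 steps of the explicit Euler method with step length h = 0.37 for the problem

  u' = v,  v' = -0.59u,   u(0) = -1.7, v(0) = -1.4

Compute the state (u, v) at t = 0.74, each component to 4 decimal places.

Euler on (u,v): u_{n+1} = u_n + h·u', v_{n+1} = v_n + h·v'.
0.000000: (-1.700000, -1.400000); f=(-1.400000, 1.003000) → (-2.218000, -1.028890)
0.370000: (-2.218000, -1.028890); f=(-1.028890, 1.308620) → (-2.598689, -0.544701)
(u(0.74), v(0.74)) ≈ (-2.5987, -0.5447)

-2.5987, -0.5447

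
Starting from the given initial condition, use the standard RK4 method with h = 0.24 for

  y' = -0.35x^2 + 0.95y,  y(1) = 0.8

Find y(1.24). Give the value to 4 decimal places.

RK4: k1 = f(x_n, y_n); k2 = f(x_n + h/2, y_n + (h/2)·k1); k3 = f(x_n + h/2, y_n + (h/2)·k2); k4 = f(x_n + h, y_n + h·k3); y_{n+1} = y_n + (h/6)·(k1 + 2k2 + 2k3 + k4).
x=1.000000, y=0.800000:
  k1 = f(1.000000, 0.800000) = 0.410000
  k2 = f(1.120000, 0.849200) = 0.367700
  k3 = f(1.120000, 0.844124) = 0.362878
  k4 = f(1.240000, 0.887091) = 0.304576
  y ← 0.800000 + (0.24/6)·(k1 + 2k2 + 2k3 + k4) = 0.887029
y(1.24) ≈ 0.8870

0.8870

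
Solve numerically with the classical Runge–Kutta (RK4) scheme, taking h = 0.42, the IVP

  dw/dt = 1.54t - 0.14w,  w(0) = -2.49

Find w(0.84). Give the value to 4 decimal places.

RK4: k1 = f(t_n, w_n); k2 = f(t_n + h/2, w_n + (h/2)·k1); k3 = f(t_n + h/2, w_n + (h/2)·k2); k4 = f(t_n + h, w_n + h·k3); w_{n+1} = w_n + (h/6)·(k1 + 2k2 + 2k3 + k4).
t=0.000000, w=-2.490000:
  k1 = f(0.000000, -2.490000) = 0.348600
  k2 = f(0.210000, -2.416794) = 0.661751
  k3 = f(0.210000, -2.351032) = 0.652545
  k4 = f(0.420000, -2.215931) = 0.957030
  w ← -2.490000 + (0.42/6)·(k1 + 2k2 + 2k3 + k4) = -2.214604
t=0.420000, w=-2.214604:
  k1 = f(0.420000, -2.214604) = 0.956845
  k2 = f(0.630000, -2.013667) = 1.252113
  k3 = f(0.630000, -1.951661) = 1.243432
  k4 = f(0.840000, -1.692363) = 1.530531
  w ← -2.214604 + (0.42/6)·(k1 + 2k2 + 2k3 + k4) = -1.691112
w(0.84) ≈ -1.6911

-1.6911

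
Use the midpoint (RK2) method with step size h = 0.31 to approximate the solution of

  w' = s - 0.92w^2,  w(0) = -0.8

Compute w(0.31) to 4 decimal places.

Midpoint: k1 = f(s_n, w_n); k2 = f(s_n + h/2, w_n + (h/2)·k1); w_{n+1} = w_n + h·k2.
s=0.000000, w=-0.800000:
  k1 = f(0.000000, -0.800000) = -0.588800
  k2 = f(0.155000, -0.891264) = -0.575803
  w ← -0.800000 + 0.31·(-0.575803) = -0.978499
w(0.31) ≈ -0.9785

-0.9785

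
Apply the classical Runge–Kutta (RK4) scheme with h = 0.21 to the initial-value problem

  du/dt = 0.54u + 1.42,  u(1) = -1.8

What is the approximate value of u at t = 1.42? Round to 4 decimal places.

-1.5888

RK4: k1 = f(t_n, u_n); k2 = f(t_n + h/2, u_n + (h/2)·k1); k3 = f(t_n + h/2, u_n + (h/2)·k2); k4 = f(t_n + h, u_n + h·k3); u_{n+1} = u_n + (h/6)·(k1 + 2k2 + 2k3 + k4).
t=1.000000, u=-1.800000:
  k1 = f(1.000000, -1.800000) = 0.448000
  k2 = f(1.105000, -1.752960) = 0.473402
  k3 = f(1.105000, -1.750293) = 0.474842
  k4 = f(1.210000, -1.700283) = 0.501847
  u ← -1.800000 + (0.21/6)·(k1 + 2k2 + 2k3 + k4) = -1.700378
t=1.210000, u=-1.700378:
  k1 = f(1.210000, -1.700378) = 0.501796
  k2 = f(1.315000, -1.647690) = 0.530248
  k3 = f(1.315000, -1.644702) = 0.531861
  k4 = f(1.420000, -1.588688) = 0.562109
  u ← -1.700378 + (0.21/6)·(k1 + 2k2 + 2k3 + k4) = -1.588794
u(1.42) ≈ -1.5888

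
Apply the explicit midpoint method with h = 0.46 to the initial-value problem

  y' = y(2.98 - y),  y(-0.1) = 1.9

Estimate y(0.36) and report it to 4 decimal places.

Midpoint: k1 = f(s_n, y_n); k2 = f(s_n + h/2, y_n + (h/2)·k1); y_{n+1} = y_n + h·k2.
s=-0.100000, y=1.900000:
  k1 = f(-0.100000, 1.900000) = 2.052000
  k2 = f(0.130000, 2.371960) = 1.442247
  y ← 1.900000 + 0.46·1.442247 = 2.563433
y(0.36) ≈ 2.5634

2.5634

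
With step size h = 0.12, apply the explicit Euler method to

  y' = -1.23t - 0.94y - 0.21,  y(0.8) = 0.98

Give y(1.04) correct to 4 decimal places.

Euler: y_{n+1} = y_n + h·f(t_n, y_n).
t=0.800000, y=0.980000: f=-2.115200 → y ← 0.980000 + 0.12·(-2.115200) = 0.726176
t=0.920000, y=0.726176: f=-2.024205 → y ← 0.726176 + 0.12·(-2.024205) = 0.483271
y(1.04) ≈ 0.4833

0.4833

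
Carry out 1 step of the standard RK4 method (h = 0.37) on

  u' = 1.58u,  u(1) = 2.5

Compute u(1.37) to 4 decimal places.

4.4841

RK4: k1 = f(s_n, u_n); k2 = f(s_n + h/2, u_n + (h/2)·k1); k3 = f(s_n + h/2, u_n + (h/2)·k2); k4 = f(s_n + h, u_n + h·k3); u_{n+1} = u_n + (h/6)·(k1 + 2k2 + 2k3 + k4).
s=1.000000, u=2.500000:
  k1 = f(1.000000, 2.500000) = 3.950000
  k2 = f(1.185000, 3.230750) = 5.104585
  k3 = f(1.185000, 3.444348) = 5.442070
  k4 = f(1.370000, 4.513566) = 7.131434
  u ← 2.500000 + (0.37/6)·(k1 + 2k2 + 2k3 + k4) = 4.484109
u(1.37) ≈ 4.4841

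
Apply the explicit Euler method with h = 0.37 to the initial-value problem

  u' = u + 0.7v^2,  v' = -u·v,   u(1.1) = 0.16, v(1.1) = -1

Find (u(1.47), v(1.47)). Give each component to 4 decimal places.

Euler on (u,v): u_{n+1} = u_n + h·u', v_{n+1} = v_n + h·v'.
1.100000: (0.160000, -1.000000); f=(0.860000, 0.160000) → (0.478200, -0.940800)
(u(1.47), v(1.47)) ≈ (0.4782, -0.9408)

0.4782, -0.9408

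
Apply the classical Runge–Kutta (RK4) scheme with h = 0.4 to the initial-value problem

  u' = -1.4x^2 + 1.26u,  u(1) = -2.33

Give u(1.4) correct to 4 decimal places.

-4.8845

RK4: k1 = f(x_n, u_n); k2 = f(x_n + h/2, u_n + (h/2)·k1); k3 = f(x_n + h/2, u_n + (h/2)·k2); k4 = f(x_n + h, u_n + h·k3); u_{n+1} = u_n + (h/6)·(k1 + 2k2 + 2k3 + k4).
x=1.000000, u=-2.330000:
  k1 = f(1.000000, -2.330000) = -4.335800
  k2 = f(1.200000, -3.197160) = -6.044422
  k3 = f(1.200000, -3.538884) = -6.474994
  k4 = f(1.400000, -4.919998) = -8.943197
  u ← -2.330000 + (0.4/6)·(k1 + 2k2 + 2k3 + k4) = -4.884522
u(1.4) ≈ -4.8845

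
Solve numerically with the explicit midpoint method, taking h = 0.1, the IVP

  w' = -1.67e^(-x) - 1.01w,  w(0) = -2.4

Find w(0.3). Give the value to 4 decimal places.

Midpoint: k1 = f(x_n, w_n); k2 = f(x_n + h/2, w_n + (h/2)·k1); w_{n+1} = w_n + h·k2.
x=0.000000, w=-2.400000:
  k1 = f(0.000000, -2.400000) = 0.754000
  k2 = f(0.050000, -2.362300) = 0.797370
  w ← -2.400000 + 0.1·0.797370 = -2.320263
x=0.100000, w=-2.320263:
  k1 = f(0.100000, -2.320263) = 0.832387
  k2 = f(0.150000, -2.278644) = 0.864048
  w ← -2.320263 + 0.1·0.864048 = -2.233858
x=0.200000, w=-2.233858:
  k1 = f(0.200000, -2.233858) = 0.888916
  k2 = f(0.250000, -2.189412) = 0.910709
  w ← -2.233858 + 0.1·0.910709 = -2.142787
w(0.3) ≈ -2.1428

-2.1428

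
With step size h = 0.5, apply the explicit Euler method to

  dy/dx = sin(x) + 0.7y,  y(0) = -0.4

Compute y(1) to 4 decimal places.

-0.4893

Euler: y_{n+1} = y_n + h·f(x_n, y_n).
x=0.000000, y=-0.400000: f=-0.280000 → y ← -0.400000 + 0.5·(-0.280000) = -0.540000
x=0.500000, y=-0.540000: f=0.101426 → y ← -0.540000 + 0.5·0.101426 = -0.489287
y(1) ≈ -0.4893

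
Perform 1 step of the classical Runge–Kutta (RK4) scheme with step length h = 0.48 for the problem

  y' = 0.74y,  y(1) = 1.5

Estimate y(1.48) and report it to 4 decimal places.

2.1396

RK4: k1 = f(t_n, y_n); k2 = f(t_n + h/2, y_n + (h/2)·k1); k3 = f(t_n + h/2, y_n + (h/2)·k2); k4 = f(t_n + h, y_n + h·k3); y_{n+1} = y_n + (h/6)·(k1 + 2k2 + 2k3 + k4).
t=1.000000, y=1.500000:
  k1 = f(1.000000, 1.500000) = 1.110000
  k2 = f(1.240000, 1.766400) = 1.307136
  k3 = f(1.240000, 1.813713) = 1.342147
  k4 = f(1.480000, 2.144231) = 1.586731
  y ← 1.500000 + (0.48/6)·(k1 + 2k2 + 2k3 + k4) = 2.139624
y(1.48) ≈ 2.1396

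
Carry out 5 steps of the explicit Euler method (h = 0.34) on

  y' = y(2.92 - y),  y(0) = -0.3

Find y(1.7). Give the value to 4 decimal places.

Euler: y_{n+1} = y_n + h·f(s_n, y_n).
s=0.000000, y=-0.300000: f=-0.966000 → y ← -0.300000 + 0.34·(-0.966000) = -0.628440
s=0.340000, y=-0.628440: f=-2.229982 → y ← -0.628440 + 0.34·(-2.229982) = -1.386634
s=0.680000, y=-1.386634: f=-5.971724 → y ← -1.386634 + 0.34·(-5.971724) = -3.417020
s=1.020000, y=-3.417020: f=-21.653722 → y ← -3.417020 + 0.34·(-21.653722) = -10.779285
s=1.360000, y=-10.779285: f=-147.668508 → y ← -10.779285 + 0.34·(-147.668508) = -60.986578
y(1.7) ≈ -60.9866

-60.9866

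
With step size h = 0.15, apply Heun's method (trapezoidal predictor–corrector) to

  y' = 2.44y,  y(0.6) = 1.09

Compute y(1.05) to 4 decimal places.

3.2073

Heun: k1 = f(t_n, y_n); k2 = f(t_n + h, y_n + h·k1); y_{n+1} = y_n + (h/2)·(k1 + k2).
t=0.600000, y=1.090000:
  k1 = f(0.600000, 1.090000) = 2.659600
  k2 = f(0.750000, 1.488940) = 3.633014
  y ← 1.090000 + (0.15/2)·(2.659600 + 3.633014) = 1.561946
t=0.750000, y=1.561946:
  k1 = f(0.750000, 1.561946) = 3.811148
  k2 = f(0.900000, 2.133618) = 5.206029
  y ← 1.561946 + (0.15/2)·(3.811148 + 5.206029) = 2.238234
t=0.900000, y=2.238234:
  k1 = f(0.900000, 2.238234) = 5.461292
  k2 = f(1.050000, 3.057428) = 7.460124
  y ← 2.238234 + (0.15/2)·(5.461292 + 7.460124) = 3.207340
y(1.05) ≈ 3.2073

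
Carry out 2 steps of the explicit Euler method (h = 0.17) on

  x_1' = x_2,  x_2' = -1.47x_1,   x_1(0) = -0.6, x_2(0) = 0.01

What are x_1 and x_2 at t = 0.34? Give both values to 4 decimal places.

-0.5711, 0.3095

Euler on (x_1,x_2): x_1_{n+1} = x_1_n + h·x_1', x_2_{n+1} = x_2_n + h·x_2'.
0.000000: (-0.600000, 0.010000); f=(0.010000, 0.882000) → (-0.598300, 0.159940)
0.170000: (-0.598300, 0.159940); f=(0.159940, 0.879501) → (-0.571110, 0.309455)
(x_1(0.34), x_2(0.34)) ≈ (-0.5711, 0.3095)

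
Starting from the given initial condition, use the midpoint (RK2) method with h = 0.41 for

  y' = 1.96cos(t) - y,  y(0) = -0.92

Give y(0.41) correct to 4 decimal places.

0.0019

Midpoint: k1 = f(t_n, y_n); k2 = f(t_n + h/2, y_n + (h/2)·k1); y_{n+1} = y_n + h·k2.
t=0.000000, y=-0.920000:
  k1 = f(0.000000, -0.920000) = 2.880000
  k2 = f(0.205000, -0.329600) = 2.248560
  y ← -0.920000 + 0.41·2.248560 = 0.001909
y(0.41) ≈ 0.0019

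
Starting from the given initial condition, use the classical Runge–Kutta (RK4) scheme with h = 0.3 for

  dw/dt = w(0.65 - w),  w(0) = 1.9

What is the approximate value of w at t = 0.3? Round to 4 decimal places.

RK4: k1 = f(t_n, w_n); k2 = f(t_n + h/2, w_n + (h/2)·k1); k3 = f(t_n + h/2, w_n + (h/2)·k2); k4 = f(t_n + h, w_n + h·k3); w_{n+1} = w_n + (h/6)·(k1 + 2k2 + 2k3 + k4).
t=0.000000, w=1.900000:
  k1 = f(0.000000, 1.900000) = -2.375000
  k2 = f(0.150000, 1.543750) = -1.379727
  k3 = f(0.150000, 1.693041) = -1.765911
  k4 = f(0.300000, 1.370227) = -0.986874
  w ← 1.900000 + (0.3/6)·(k1 + 2k2 + 2k3 + k4) = 1.417343
w(0.3) ≈ 1.4173

1.4173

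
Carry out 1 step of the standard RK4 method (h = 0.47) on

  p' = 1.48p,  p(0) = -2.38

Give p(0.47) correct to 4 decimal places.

-4.7680

RK4: k1 = f(s_n, p_n); k2 = f(s_n + h/2, p_n + (h/2)·k1); k3 = f(s_n + h/2, p_n + (h/2)·k2); k4 = f(s_n + h, p_n + h·k3); p_{n+1} = p_n + (h/6)·(k1 + 2k2 + 2k3 + k4).
s=0.000000, p=-2.380000:
  k1 = f(0.000000, -2.380000) = -3.522400
  k2 = f(0.235000, -3.207764) = -4.747491
  k3 = f(0.235000, -3.495660) = -5.173577
  k4 = f(0.470000, -4.811581) = -7.121140
  p ← -2.380000 + (0.47/6)·(k1 + 2k2 + 2k3 + k4) = -4.768045
p(0.47) ≈ -4.7680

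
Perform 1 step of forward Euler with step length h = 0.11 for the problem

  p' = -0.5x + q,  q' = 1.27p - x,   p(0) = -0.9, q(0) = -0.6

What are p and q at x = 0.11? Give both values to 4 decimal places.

Euler on (p,q): p_{n+1} = p_n + h·p', q_{n+1} = q_n + h·q'.
0.000000: (-0.900000, -0.600000); f=(-0.600000, -1.143000) → (-0.966000, -0.725730)
(p(0.11), q(0.11)) ≈ (-0.9660, -0.7257)

-0.9660, -0.7257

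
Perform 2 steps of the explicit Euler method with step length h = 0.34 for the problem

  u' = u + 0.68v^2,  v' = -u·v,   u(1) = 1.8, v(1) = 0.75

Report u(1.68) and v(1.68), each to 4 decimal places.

3.4259, 0.0395

Euler on (u,v): u_{n+1} = u_n + h·u', v_{n+1} = v_n + h·v'.
1.000000: (1.800000, 0.750000); f=(2.182500, -1.350000) → (2.542050, 0.291000)
1.340000: (2.542050, 0.291000); f=(2.599633, -0.739737) → (3.425925, 0.039490)
(u(1.68), v(1.68)) ≈ (3.4259, 0.0395)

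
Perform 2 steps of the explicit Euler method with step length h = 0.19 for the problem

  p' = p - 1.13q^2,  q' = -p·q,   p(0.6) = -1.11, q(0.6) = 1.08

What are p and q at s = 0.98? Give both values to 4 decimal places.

Euler on (p,q): p_{n+1} = p_n + h·p', q_{n+1} = q_n + h·q'.
0.600000: (-1.110000, 1.080000); f=(-2.428032, 1.198800) → (-1.571326, 1.307772)
0.790000: (-1.571326, 1.307772); f=(-3.503928, 2.054936) → (-2.237072, 1.698210)
(p(0.98), q(0.98)) ≈ (-2.2371, 1.6982)

-2.2371, 1.6982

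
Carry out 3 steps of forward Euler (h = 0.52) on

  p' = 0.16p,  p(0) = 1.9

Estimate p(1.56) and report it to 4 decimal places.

2.4148

Euler: p_{n+1} = p_n + h·f(t_n, p_n).
t=0.000000, p=1.900000: f=0.304000 → p ← 1.900000 + 0.52·0.304000 = 2.058080
t=0.520000, p=2.058080: f=0.329293 → p ← 2.058080 + 0.52·0.329293 = 2.229312
t=1.040000, p=2.229312: f=0.356690 → p ← 2.229312 + 0.52·0.356690 = 2.414791
p(1.56) ≈ 2.4148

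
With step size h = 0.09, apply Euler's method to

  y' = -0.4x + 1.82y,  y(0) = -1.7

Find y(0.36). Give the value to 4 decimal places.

-3.1403

Euler: y_{n+1} = y_n + h·f(x_n, y_n).
x=0.000000, y=-1.700000: f=-3.094000 → y ← -1.700000 + 0.09·(-3.094000) = -1.978460
x=0.090000, y=-1.978460: f=-3.636797 → y ← -1.978460 + 0.09·(-3.636797) = -2.305772
x=0.180000, y=-2.305772: f=-4.268505 → y ← -2.305772 + 0.09·(-4.268505) = -2.689937
x=0.270000, y=-2.689937: f=-5.003686 → y ← -2.689937 + 0.09·(-5.003686) = -3.140269
y(0.36) ≈ -3.1403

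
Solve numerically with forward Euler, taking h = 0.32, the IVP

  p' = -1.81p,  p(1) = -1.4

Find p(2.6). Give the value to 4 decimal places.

Euler: p_{n+1} = p_n + h·f(s_n, p_n).
s=1.000000, p=-1.400000: f=2.534000 → p ← -1.400000 + 0.32·2.534000 = -0.589120
s=1.320000, p=-0.589120: f=1.066307 → p ← -0.589120 + 0.32·1.066307 = -0.247902
s=1.640000, p=-0.247902: f=0.448702 → p ← -0.247902 + 0.32·0.448702 = -0.104317
s=1.960000, p=-0.104317: f=0.188814 → p ← -0.104317 + 0.32·0.188814 = -0.043897
s=2.280000, p=-0.043897: f=0.079453 → p ← -0.043897 + 0.32·0.079453 = -0.018472
p(2.6) ≈ -0.0185

-0.0185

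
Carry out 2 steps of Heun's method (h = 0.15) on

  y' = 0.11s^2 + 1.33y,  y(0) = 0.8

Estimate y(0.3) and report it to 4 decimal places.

1.1907

Heun: k1 = f(s_n, y_n); k2 = f(s_n + h, y_n + h·k1); y_{n+1} = y_n + (h/2)·(k1 + k2).
s=0.000000, y=0.800000:
  k1 = f(0.000000, 0.800000) = 1.064000
  k2 = f(0.150000, 0.959600) = 1.278743
  y ← 0.800000 + (0.15/2)·(1.064000 + 1.278743) = 0.975706
s=0.150000, y=0.975706:
  k1 = f(0.150000, 0.975706) = 1.300164
  k2 = f(0.300000, 1.170730) = 1.566971
  y ← 0.975706 + (0.15/2)·(1.300164 + 1.566971) = 1.190741
y(0.3) ≈ 1.1907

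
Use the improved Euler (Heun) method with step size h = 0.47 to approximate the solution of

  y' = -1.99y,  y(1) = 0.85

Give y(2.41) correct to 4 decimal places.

0.1076

Heun: k1 = f(t_n, y_n); k2 = f(t_n + h, y_n + h·k1); y_{n+1} = y_n + (h/2)·(k1 + k2).
t=1.000000, y=0.850000:
  k1 = f(1.000000, 0.850000) = -1.691500
  k2 = f(1.470000, 0.054995) = -0.109440
  y ← 0.850000 + (0.47/2)·(-1.691500 + (-0.109440)) = 0.426779
t=1.470000, y=0.426779:
  k1 = f(1.470000, 0.426779) = -0.849290
  k2 = f(1.940000, 0.027613) = -0.054949
  y ← 0.426779 + (0.47/2)·(-0.849290 + (-0.054949)) = 0.214283
t=1.940000, y=0.214283:
  k1 = f(1.940000, 0.214283) = -0.426423
  k2 = f(2.410000, 0.013864) = -0.027590
  y ← 0.214283 + (0.47/2)·(-0.426423 + (-0.027590)) = 0.107590
y(2.41) ≈ 0.1076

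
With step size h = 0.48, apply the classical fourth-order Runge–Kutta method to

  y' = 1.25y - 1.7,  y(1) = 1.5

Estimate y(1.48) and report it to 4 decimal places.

RK4: k1 = f(s_n, y_n); k2 = f(s_n + h/2, y_n + (h/2)·k1); k3 = f(s_n + h/2, y_n + (h/2)·k2); k4 = f(s_n + h, y_n + h·k3); y_{n+1} = y_n + (h/6)·(k1 + 2k2 + 2k3 + k4).
s=1.000000, y=1.500000:
  k1 = f(1.000000, 1.500000) = 0.175000
  k2 = f(1.240000, 1.542000) = 0.227500
  k3 = f(1.240000, 1.554600) = 0.243250
  k4 = f(1.480000, 1.616760) = 0.320950
  y ← 1.500000 + (0.48/6)·(k1 + 2k2 + 2k3 + k4) = 1.614996
y(1.48) ≈ 1.6150

1.6150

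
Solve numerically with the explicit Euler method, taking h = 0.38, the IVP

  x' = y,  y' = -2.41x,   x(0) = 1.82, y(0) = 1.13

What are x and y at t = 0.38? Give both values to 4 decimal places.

Euler on (x,y): x_{n+1} = x_n + h·x', y_{n+1} = y_n + h·y'.
0.000000: (1.820000, 1.130000); f=(1.130000, -4.386200) → (2.249400, -0.536756)
(x(0.38), y(0.38)) ≈ (2.2494, -0.5368)

2.2494, -0.5368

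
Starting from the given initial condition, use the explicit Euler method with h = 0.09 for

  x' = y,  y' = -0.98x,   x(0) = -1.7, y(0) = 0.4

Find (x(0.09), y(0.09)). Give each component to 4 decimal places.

Euler on (x,y): x_{n+1} = x_n + h·x', y_{n+1} = y_n + h·y'.
0.000000: (-1.700000, 0.400000); f=(0.400000, 1.666000) → (-1.664000, 0.549940)
(x(0.09), y(0.09)) ≈ (-1.6640, 0.5499)

-1.6640, 0.5499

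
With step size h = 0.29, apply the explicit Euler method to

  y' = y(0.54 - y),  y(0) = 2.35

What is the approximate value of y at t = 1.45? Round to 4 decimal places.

Euler: y_{n+1} = y_n + h·f(t_n, y_n).
t=0.000000, y=2.350000: f=-4.253500 → y ← 2.350000 + 0.29·(-4.253500) = 1.116485
t=0.290000, y=1.116485: f=-0.643637 → y ← 1.116485 + 0.29·(-0.643637) = 0.929830
t=0.580000, y=0.929830: f=-0.362476 → y ← 0.929830 + 0.29·(-0.362476) = 0.824712
t=0.870000, y=0.824712: f=-0.234806 → y ← 0.824712 + 0.29·(-0.234806) = 0.756619
t=1.160000, y=0.756619: f=-0.163898 → y ← 0.756619 + 0.29·(-0.163898) = 0.709088
y(1.45) ≈ 0.7091

0.7091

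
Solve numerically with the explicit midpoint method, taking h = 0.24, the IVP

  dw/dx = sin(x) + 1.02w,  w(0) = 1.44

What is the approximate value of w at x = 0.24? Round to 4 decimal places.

1.8644

Midpoint: k1 = f(x_n, w_n); k2 = f(x_n + h/2, w_n + (h/2)·k1); w_{n+1} = w_n + h·k2.
x=0.000000, w=1.440000:
  k1 = f(0.000000, 1.440000) = 1.468800
  k2 = f(0.120000, 1.616256) = 1.768293
  w ← 1.440000 + 0.24·1.768293 = 1.864390
w(0.24) ≈ 1.8644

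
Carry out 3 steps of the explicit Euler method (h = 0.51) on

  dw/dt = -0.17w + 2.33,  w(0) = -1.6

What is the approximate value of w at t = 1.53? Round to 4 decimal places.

Euler: w_{n+1} = w_n + h·f(t_n, w_n).
t=0.000000, w=-1.600000: f=2.602000 → w ← -1.600000 + 0.51·2.602000 = -0.272980
t=0.510000, w=-0.272980: f=2.376407 → w ← -0.272980 + 0.51·2.376407 = 0.938987
t=1.020000, w=0.938987: f=2.170372 → w ← 0.938987 + 0.51·2.170372 = 2.045877
w(1.53) ≈ 2.0459

2.0459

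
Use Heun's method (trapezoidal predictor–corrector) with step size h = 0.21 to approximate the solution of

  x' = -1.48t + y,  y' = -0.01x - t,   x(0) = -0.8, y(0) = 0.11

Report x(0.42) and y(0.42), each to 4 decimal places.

Heun on (x,y): k1 = f(t_n, state_n); k2 = f(t_n + h, state_n + h·k1); state_{n+1} = state_n + (h/2)·(k1 + k2).
0.000000: (-0.800000, 0.110000)
  k1 = (0.110000, 0.008000)
  predictor → (-0.776900, 0.111680)
  k2 = (-0.199120, -0.202231)
  → (-0.809358, 0.089606)
0.210000: (-0.809358, 0.089606)
  k1 = (-0.221194, -0.201906)
  predictor → (-0.855808, 0.047205)
  k2 = (-0.574395, -0.411442)
  → (-0.892894, 0.025204)
(x(0.42), y(0.42)) ≈ (-0.8929, 0.0252)

-0.8929, 0.0252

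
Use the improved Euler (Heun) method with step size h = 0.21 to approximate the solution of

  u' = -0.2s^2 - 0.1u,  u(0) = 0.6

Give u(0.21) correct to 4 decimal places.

0.5866

Heun: k1 = f(s_n, u_n); k2 = f(s_n + h, u_n + h·k1); u_{n+1} = u_n + (h/2)·(k1 + k2).
s=0.000000, u=0.600000:
  k1 = f(0.000000, 0.600000) = -0.060000
  k2 = f(0.210000, 0.587400) = -0.067560
  u ← 0.600000 + (0.21/2)·(-0.060000 + (-0.067560)) = 0.586606
u(0.21) ≈ 0.5866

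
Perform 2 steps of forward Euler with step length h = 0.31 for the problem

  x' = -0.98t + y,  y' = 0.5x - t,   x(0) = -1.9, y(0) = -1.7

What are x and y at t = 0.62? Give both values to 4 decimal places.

Euler on (x,y): x_{n+1} = x_n + h·x', y_{n+1} = y_n + h·y'.
0.000000: (-1.900000, -1.700000); f=(-1.700000, -0.950000) → (-2.427000, -1.994500)
0.310000: (-2.427000, -1.994500); f=(-2.298300, -1.523500) → (-3.139473, -2.466785)
(x(0.62), y(0.62)) ≈ (-3.1395, -2.4668)

-3.1395, -2.4668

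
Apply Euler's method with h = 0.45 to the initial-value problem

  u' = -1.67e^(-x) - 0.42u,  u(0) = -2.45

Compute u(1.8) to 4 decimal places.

-2.2185

Euler: u_{n+1} = u_n + h·f(x_n, u_n).
x=0.000000, u=-2.450000: f=-0.641000 → u ← -2.450000 + 0.45·(-0.641000) = -2.738450
x=0.450000, u=-2.738450: f=0.085310 → u ← -2.738450 + 0.45·0.085310 = -2.700061
x=0.900000, u=-2.700061: f=0.455054 → u ← -2.700061 + 0.45·0.455054 = -2.495286
x=1.350000, u=-2.495286: f=0.615089 → u ← -2.495286 + 0.45·0.615089 = -2.218496
u(1.8) ≈ -2.2185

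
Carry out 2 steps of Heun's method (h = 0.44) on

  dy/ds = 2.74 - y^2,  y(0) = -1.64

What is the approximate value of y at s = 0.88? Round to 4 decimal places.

-1.4728

Heun: k1 = f(s_n, y_n); k2 = f(s_n + h, y_n + h·k1); y_{n+1} = y_n + (h/2)·(k1 + k2).
s=0.000000, y=-1.640000:
  k1 = f(0.000000, -1.640000) = 0.050400
  k2 = f(0.440000, -1.617824) = 0.122646
  y ← -1.640000 + (0.44/2)·(0.050400 + 0.122646) = -1.601930
s=0.440000, y=-1.601930:
  k1 = f(0.440000, -1.601930) = 0.173820
  k2 = f(0.880000, -1.525449) = 0.413005
  y ← -1.601930 + (0.44/2)·(0.173820 + 0.413005) = -1.472828
y(0.88) ≈ -1.4728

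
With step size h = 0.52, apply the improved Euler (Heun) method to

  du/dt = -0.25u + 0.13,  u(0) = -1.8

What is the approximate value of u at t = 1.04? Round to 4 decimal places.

Heun: k1 = f(t_n, u_n); k2 = f(t_n + h, u_n + h·k1); u_{n+1} = u_n + (h/2)·(k1 + k2).
t=0.000000, u=-1.800000:
  k1 = f(0.000000, -1.800000) = 0.580000
  k2 = f(0.520000, -1.498400) = 0.504600
  u ← -1.800000 + (0.52/2)·(0.580000 + 0.504600) = -1.518004
t=0.520000, u=-1.518004:
  k1 = f(0.520000, -1.518004) = 0.509501
  k2 = f(1.040000, -1.253063) = 0.443266
  u ← -1.518004 + (0.52/2)·(0.509501 + 0.443266) = -1.270285
u(1.04) ≈ -1.2703

-1.2703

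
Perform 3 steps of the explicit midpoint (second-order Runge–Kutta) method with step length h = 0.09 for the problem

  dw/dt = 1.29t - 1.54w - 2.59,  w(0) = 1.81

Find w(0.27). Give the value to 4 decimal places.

Midpoint: k1 = f(t_n, w_n); k2 = f(t_n + h/2, w_n + (h/2)·k1); w_{n+1} = w_n + h·k2.
t=0.000000, w=1.810000:
  k1 = f(0.000000, 1.810000) = -5.377400
  k2 = f(0.045000, 1.568017) = -4.946696
  w ← 1.810000 + 0.09·(-4.946696) = 1.364797
t=0.090000, w=1.364797:
  k1 = f(0.090000, 1.364797) = -4.575688
  k2 = f(0.135000, 1.158891) = -4.200543
  w ← 1.364797 + 0.09·(-4.200543) = 0.986748
t=0.180000, w=0.986748:
  k1 = f(0.180000, 0.986748) = -3.877393
  k2 = f(0.225000, 0.812266) = -3.550639
  w ← 0.986748 + 0.09·(-3.550639) = 0.667191
w(0.27) ≈ 0.6672

0.6672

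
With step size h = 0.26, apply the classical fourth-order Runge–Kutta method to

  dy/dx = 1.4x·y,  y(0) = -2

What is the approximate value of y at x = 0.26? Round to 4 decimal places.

RK4: k1 = f(x_n, y_n); k2 = f(x_n + h/2, y_n + (h/2)·k1); k3 = f(x_n + h/2, y_n + (h/2)·k2); k4 = f(x_n + h, y_n + h·k3); y_{n+1} = y_n + (h/6)·(k1 + 2k2 + 2k3 + k4).
x=0.000000, y=-2.000000:
  k1 = f(0.000000, -2.000000) = 0.000000
  k2 = f(0.130000, -2.000000) = -0.364000
  k3 = f(0.130000, -2.047320) = -0.372612
  k4 = f(0.260000, -2.096879) = -0.763264
  y ← -2.000000 + (0.26/6)·(k1 + 2k2 + 2k3 + k4) = -2.096915
y(0.26) ≈ -2.0969

-2.0969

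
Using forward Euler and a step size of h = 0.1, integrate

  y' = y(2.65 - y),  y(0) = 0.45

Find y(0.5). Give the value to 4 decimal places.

1.1049

Euler: y_{n+1} = y_n + h·f(x_n, y_n).
x=0.000000, y=0.450000: f=0.990000 → y ← 0.450000 + 0.1·0.990000 = 0.549000
x=0.100000, y=0.549000: f=1.153449 → y ← 0.549000 + 0.1·1.153449 = 0.664345
x=0.200000, y=0.664345: f=1.319160 → y ← 0.664345 + 0.1·1.319160 = 0.796261
x=0.300000, y=0.796261: f=1.476060 → y ← 0.796261 + 0.1·1.476060 = 0.943867
x=0.400000, y=0.943867: f=1.610363 → y ← 0.943867 + 0.1·1.610363 = 1.104903
y(0.5) ≈ 1.1049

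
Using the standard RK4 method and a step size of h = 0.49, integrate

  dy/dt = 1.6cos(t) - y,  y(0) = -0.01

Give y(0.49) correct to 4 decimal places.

RK4: k1 = f(t_n, y_n); k2 = f(t_n + h/2, y_n + (h/2)·k1); k3 = f(t_n + h/2, y_n + (h/2)·k2); k4 = f(t_n + h, y_n + h·k3); y_{n+1} = y_n + (h/6)·(k1 + 2k2 + 2k3 + k4).
t=0.000000, y=-0.010000:
  k1 = f(0.000000, -0.010000) = 1.610000
  k2 = f(0.245000, 0.384450) = 1.167770
  k3 = f(0.245000, 0.276104) = 1.276116
  k4 = f(0.490000, 0.615297) = 0.796436
  y ← -0.010000 + (0.49/6)·(k1 + 2k2 + 2k3 + k4) = 0.585694
y(0.49) ≈ 0.5857

0.5857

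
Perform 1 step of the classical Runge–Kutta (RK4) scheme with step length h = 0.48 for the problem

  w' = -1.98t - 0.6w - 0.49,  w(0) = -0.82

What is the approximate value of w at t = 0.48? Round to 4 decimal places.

-1.0269

RK4: k1 = f(t_n, w_n); k2 = f(t_n + h/2, w_n + (h/2)·k1); k3 = f(t_n + h/2, w_n + (h/2)·k2); k4 = f(t_n + h, w_n + h·k3); w_{n+1} = w_n + (h/6)·(k1 + 2k2 + 2k3 + k4).
t=0.000000, w=-0.820000:
  k1 = f(0.000000, -0.820000) = 0.002000
  k2 = f(0.240000, -0.819520) = -0.473488
  k3 = f(0.240000, -0.933637) = -0.405018
  k4 = f(0.480000, -1.014409) = -0.831755
  w ← -0.820000 + (0.48/6)·(k1 + 2k2 + 2k3 + k4) = -1.026941
w(0.48) ≈ -1.0269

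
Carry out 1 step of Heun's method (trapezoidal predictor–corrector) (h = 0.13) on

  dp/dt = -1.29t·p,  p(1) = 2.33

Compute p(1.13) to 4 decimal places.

1.9509

Heun: k1 = f(t_n, p_n); k2 = f(t_n + h, p_n + h·k1); p_{n+1} = p_n + (h/2)·(k1 + k2).
t=1.000000, p=2.330000:
  k1 = f(1.000000, 2.330000) = -3.005700
  k2 = f(1.130000, 1.939259) = -2.826858
  p ← 2.330000 + (0.13/2)·(-3.005700 + (-2.826858)) = 1.950884
p(1.13) ≈ 1.9509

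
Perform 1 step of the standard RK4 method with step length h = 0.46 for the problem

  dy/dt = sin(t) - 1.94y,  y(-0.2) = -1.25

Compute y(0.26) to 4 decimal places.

RK4: k1 = f(t_n, y_n); k2 = f(t_n + h/2, y_n + (h/2)·k1); k3 = f(t_n + h/2, y_n + (h/2)·k2); k4 = f(t_n + h, y_n + h·k3); y_{n+1} = y_n + (h/6)·(k1 + 2k2 + 2k3 + k4).
t=-0.200000, y=-1.250000:
  k1 = f(-0.200000, -1.250000) = 2.226331
  k2 = f(0.030000, -0.737944) = 1.461607
  k3 = f(0.030000, -0.913830) = 1.802827
  k4 = f(0.260000, -0.420700) = 1.073238
  y ← -1.250000 + (0.46/6)·(k1 + 2k2 + 2k3 + k4) = -0.496487
y(0.26) ≈ -0.4965

-0.4965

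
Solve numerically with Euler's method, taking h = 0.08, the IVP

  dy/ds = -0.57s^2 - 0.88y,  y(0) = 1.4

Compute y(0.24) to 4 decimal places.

Euler: y_{n+1} = y_n + h·f(s_n, y_n).
s=0.000000, y=1.400000: f=-1.232000 → y ← 1.400000 + 0.08·(-1.232000) = 1.301440
s=0.080000, y=1.301440: f=-1.148915 → y ← 1.301440 + 0.08·(-1.148915) = 1.209527
s=0.160000, y=1.209527: f=-1.078976 → y ← 1.209527 + 0.08·(-1.078976) = 1.123209
y(0.24) ≈ 1.1232

1.1232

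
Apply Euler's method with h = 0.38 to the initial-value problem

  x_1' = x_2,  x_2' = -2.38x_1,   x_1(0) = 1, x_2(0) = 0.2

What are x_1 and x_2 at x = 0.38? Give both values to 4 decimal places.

Euler on (x_1,x_2): x_1_{n+1} = x_1_n + h·x_1', x_2_{n+1} = x_2_n + h·x_2'.
0.000000: (1.000000, 0.200000); f=(0.200000, -2.380000) → (1.076000, -0.704400)
(x_1(0.38), x_2(0.38)) ≈ (1.0760, -0.7044)

1.0760, -0.7044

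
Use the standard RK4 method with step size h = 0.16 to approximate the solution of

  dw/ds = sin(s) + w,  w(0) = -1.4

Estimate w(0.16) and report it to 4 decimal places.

-1.6294

RK4: k1 = f(s_n, w_n); k2 = f(s_n + h/2, w_n + (h/2)·k1); k3 = f(s_n + h/2, w_n + (h/2)·k2); k4 = f(s_n + h, w_n + h·k3); w_{n+1} = w_n + (h/6)·(k1 + 2k2 + 2k3 + k4).
s=0.000000, w=-1.400000:
  k1 = f(0.000000, -1.400000) = -1.400000
  k2 = f(0.080000, -1.512000) = -1.432085
  k3 = f(0.080000, -1.514567) = -1.434652
  k4 = f(0.160000, -1.629544) = -1.470226
  w ← -1.400000 + (0.16/6)·(k1 + 2k2 + 2k3 + k4) = -1.629432
w(0.16) ≈ -1.6294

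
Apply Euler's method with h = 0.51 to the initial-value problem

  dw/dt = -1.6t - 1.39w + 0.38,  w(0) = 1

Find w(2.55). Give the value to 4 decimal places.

-1.8340

Euler: w_{n+1} = w_n + h·f(t_n, w_n).
t=0.000000, w=1.000000: f=-1.010000 → w ← 1.000000 + 0.51·(-1.010000) = 0.484900
t=0.510000, w=0.484900: f=-1.110011 → w ← 0.484900 + 0.51·(-1.110011) = -0.081206
t=1.020000, w=-0.081206: f=-1.139124 → w ← -0.081206 + 0.51·(-1.139124) = -0.662159
t=1.530000, w=-0.662159: f=-1.147599 → w ← -0.662159 + 0.51·(-1.147599) = -1.247434
t=2.040000, w=-1.247434: f=-1.150066 → w ← -1.247434 + 0.51·(-1.150066) = -1.833968
w(2.55) ≈ -1.8340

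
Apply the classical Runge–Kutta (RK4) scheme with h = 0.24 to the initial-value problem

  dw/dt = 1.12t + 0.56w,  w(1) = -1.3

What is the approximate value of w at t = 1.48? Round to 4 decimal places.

RK4: k1 = f(t_n, w_n); k2 = f(t_n + h/2, w_n + (h/2)·k1); k3 = f(t_n + h/2, w_n + (h/2)·k2); k4 = f(t_n + h, w_n + h·k3); w_{n+1} = w_n + (h/6)·(k1 + 2k2 + 2k3 + k4).
t=1.000000, w=-1.300000:
  k1 = f(1.000000, -1.300000) = 0.392000
  k2 = f(1.120000, -1.252960) = 0.552742
  k3 = f(1.120000, -1.233671) = 0.563544
  k4 = f(1.240000, -1.164749) = 0.736540
  w ← -1.300000 + (0.24/6)·(k1 + 2k2 + 2k3 + k4) = -1.165555
t=1.240000, w=-1.165555:
  k1 = f(1.240000, -1.165555) = 0.736089
  k2 = f(1.360000, -1.077225) = 0.919954
  k3 = f(1.360000, -1.055161) = 0.932310
  k4 = f(1.480000, -0.941801) = 1.130191
  w ← -1.165555 + (0.24/6)·(k1 + 2k2 + 2k3 + k4) = -0.942723
w(1.48) ≈ -0.9427

-0.9427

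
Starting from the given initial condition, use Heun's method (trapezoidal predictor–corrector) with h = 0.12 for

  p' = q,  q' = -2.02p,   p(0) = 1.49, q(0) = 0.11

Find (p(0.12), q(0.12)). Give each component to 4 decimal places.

1.4815, -0.2528

Heun on (p,q): k1 = f(x_n, state_n); k2 = f(x_n + h, state_n + h·k1); state_{n+1} = state_n + (h/2)·(k1 + k2).
0.000000: (1.490000, 0.110000)
  k1 = (0.110000, -3.009800)
  predictor → (1.503200, -0.251176)
  k2 = (-0.251176, -3.036464)
  → (1.481529, -0.252776)
(p(0.12), q(0.12)) ≈ (1.4815, -0.2528)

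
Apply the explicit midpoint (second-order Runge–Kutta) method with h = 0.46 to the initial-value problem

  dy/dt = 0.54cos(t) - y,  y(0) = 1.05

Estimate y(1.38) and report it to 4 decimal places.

0.5174

Midpoint: k1 = f(t_n, y_n); k2 = f(t_n + h/2, y_n + (h/2)·k1); y_{n+1} = y_n + h·k2.
t=0.000000, y=1.050000:
  k1 = f(0.000000, 1.050000) = -0.510000
  k2 = f(0.230000, 0.932700) = -0.406920
  y ← 1.050000 + 0.46·(-0.406920) = 0.862817
t=0.460000, y=0.862817:
  k1 = f(0.460000, 0.862817) = -0.378948
  k2 = f(0.690000, 0.775659) = -0.359186
  y ← 0.862817 + 0.46·(-0.359186) = 0.697591
t=0.920000, y=0.697591:
  k1 = f(0.920000, 0.697591) = -0.370448
  k2 = f(1.150000, 0.612388) = -0.391805
  y ← 0.697591 + 0.46·(-0.391805) = 0.517361
y(1.38) ≈ 0.5174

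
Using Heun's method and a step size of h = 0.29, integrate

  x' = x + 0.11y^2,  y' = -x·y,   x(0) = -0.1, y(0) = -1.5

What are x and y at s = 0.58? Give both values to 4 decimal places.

Heun on (x,y): k1 = f(s_n, state_n); k2 = f(s_n + h, state_n + h·k1); state_{n+1} = state_n + (h/2)·(k1 + k2).
0.000000: (-0.100000, -1.500000)
  k1 = (0.147500, -0.150000)
  predictor → (-0.057225, -1.543500)
  k2 = (0.204838, -0.088327)
  → (-0.048911, -1.534557)
0.290000: (-0.048911, -1.534557)
  k1 = (0.210124, -0.075057)
  predictor → (0.012025, -1.556324)
  k2 = (0.278461, 0.018715)
  → (0.021934, -1.542727)
(x(0.58), y(0.58)) ≈ (0.0219, -1.5427)

0.0219, -1.5427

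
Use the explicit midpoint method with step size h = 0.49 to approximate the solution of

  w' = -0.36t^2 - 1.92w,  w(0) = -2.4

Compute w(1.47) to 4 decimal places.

-0.5287

Midpoint: k1 = f(t_n, w_n); k2 = f(t_n + h/2, w_n + (h/2)·k1); w_{n+1} = w_n + h·k2.
t=0.000000, w=-2.400000:
  k1 = f(0.000000, -2.400000) = 4.608000
  k2 = f(0.245000, -1.271040) = 2.418788
  w ← -2.400000 + 0.49·2.418788 = -1.214794
t=0.490000, w=-1.214794:
  k1 = f(0.490000, -1.214794) = 2.245968
  k2 = f(0.735000, -0.664532) = 1.081420
  w ← -1.214794 + 0.49·1.081420 = -0.684898
t=0.980000, w=-0.684898:
  k1 = f(0.980000, -0.684898) = 0.969261
  k2 = f(1.225000, -0.447429) = 0.318839
  w ← -0.684898 + 0.49·0.318839 = -0.528667
w(1.47) ≈ -0.5287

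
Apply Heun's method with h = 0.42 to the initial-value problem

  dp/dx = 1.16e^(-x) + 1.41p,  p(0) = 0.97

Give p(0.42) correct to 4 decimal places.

2.2624

Heun: k1 = f(x_n, p_n); k2 = f(x_n + h, p_n + h·k1); p_{n+1} = p_n + (h/2)·(k1 + k2).
x=0.000000, p=0.970000:
  k1 = f(0.000000, 0.970000) = 2.527700
  k2 = f(0.420000, 2.031634) = 3.626778
  p ← 0.970000 + (0.42/2)·(2.527700 + 3.626778) = 2.262440
p(0.42) ≈ 2.2624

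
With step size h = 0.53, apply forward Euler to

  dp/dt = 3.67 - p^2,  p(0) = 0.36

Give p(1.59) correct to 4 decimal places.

2.2340

Euler: p_{n+1} = p_n + h·f(t_n, p_n).
t=0.000000, p=0.360000: f=3.540400 → p ← 0.360000 + 0.53·3.540400 = 2.236412
t=0.530000, p=2.236412: f=-1.331539 → p ← 2.236412 + 0.53·(-1.331539) = 1.530697
t=1.060000, p=1.530697: f=1.326968 → p ← 1.530697 + 0.53·1.326968 = 2.233990
p(1.59) ≈ 2.2340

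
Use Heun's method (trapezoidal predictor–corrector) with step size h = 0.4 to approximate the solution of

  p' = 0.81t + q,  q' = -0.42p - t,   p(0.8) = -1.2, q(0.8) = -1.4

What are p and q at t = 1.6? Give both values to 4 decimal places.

-1.6823, -1.8677

Heun on (p,q): k1 = f(t_n, state_n); k2 = f(t_n + h, state_n + h·k1); state_{n+1} = state_n + (h/2)·(k1 + k2).
0.800000: (-1.200000, -1.400000)
  k1 = (-0.752000, -0.296000)
  predictor → (-1.500800, -1.518400)
  k2 = (-0.546400, -0.569664)
  → (-1.459680, -1.573133)
1.200000: (-1.459680, -1.573133)
  k1 = (-0.601133, -0.586934)
  predictor → (-1.700133, -1.807907)
  k2 = (-0.511907, -0.885944)
  → (-1.682288, -1.867708)
(p(1.6), q(1.6)) ≈ (-1.6823, -1.8677)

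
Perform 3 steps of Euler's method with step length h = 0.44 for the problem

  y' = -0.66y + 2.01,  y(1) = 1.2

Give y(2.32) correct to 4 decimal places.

Euler: y_{n+1} = y_n + h·f(s_n, y_n).
s=1.000000, y=1.200000: f=1.218000 → y ← 1.200000 + 0.44·1.218000 = 1.735920
s=1.440000, y=1.735920: f=0.864293 → y ← 1.735920 + 0.44·0.864293 = 2.116209
s=1.880000, y=2.116209: f=0.613302 → y ← 2.116209 + 0.44·0.613302 = 2.386062
y(2.32) ≈ 2.3861

2.3861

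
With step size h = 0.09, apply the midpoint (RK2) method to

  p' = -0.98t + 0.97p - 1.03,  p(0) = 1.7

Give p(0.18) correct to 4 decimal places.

1.8050

Midpoint: k1 = f(t_n, p_n); k2 = f(t_n + h/2, p_n + (h/2)·k1); p_{n+1} = p_n + h·k2.
t=0.000000, p=1.700000:
  k1 = f(0.000000, 1.700000) = 0.619000
  k2 = f(0.045000, 1.727855) = 0.601919
  p ← 1.700000 + 0.09·0.601919 = 1.754173
t=0.090000, p=1.754173:
  k1 = f(0.090000, 1.754173) = 0.583348
  k2 = f(0.135000, 1.780423) = 0.564711
  p ← 1.754173 + 0.09·0.564711 = 1.804997
p(0.18) ≈ 1.8050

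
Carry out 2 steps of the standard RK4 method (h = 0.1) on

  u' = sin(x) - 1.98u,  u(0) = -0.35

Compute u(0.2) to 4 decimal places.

RK4: k1 = f(x_n, u_n); k2 = f(x_n + h/2, u_n + (h/2)·k1); k3 = f(x_n + h/2, u_n + (h/2)·k2); k4 = f(x_n + h, u_n + h·k3); u_{n+1} = u_n + (h/6)·(k1 + 2k2 + 2k3 + k4).
x=0.000000, u=-0.350000:
  k1 = f(0.000000, -0.350000) = 0.693000
  k2 = f(0.050000, -0.315350) = 0.674372
  k3 = f(0.050000, -0.316281) = 0.676216
  k4 = f(0.100000, -0.282378) = 0.658943
  u ← -0.350000 + (0.1/6)·(k1 + 2k2 + 2k3 + k4) = -0.282448
x=0.100000, u=-0.282448:
  k1 = f(0.100000, -0.282448) = 0.659080
  k2 = f(0.150000, -0.249494) = 0.643436
  k3 = f(0.150000, -0.250276) = 0.644985
  k4 = f(0.200000, -0.217950) = 0.630209
  u ← -0.282448 + (0.1/6)·(k1 + 2k2 + 2k3 + k4) = -0.218012
u(0.2) ≈ -0.2180

-0.2180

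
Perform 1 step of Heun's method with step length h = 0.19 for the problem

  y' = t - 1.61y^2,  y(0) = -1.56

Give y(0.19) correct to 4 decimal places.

Heun: k1 = f(t_n, y_n); k2 = f(t_n + h, y_n + h·k1); y_{n+1} = y_n + (h/2)·(k1 + k2).
t=0.000000, y=-1.560000:
  k1 = f(0.000000, -1.560000) = -3.918096
  k2 = f(0.190000, -2.304438) = -8.359801
  y ← -1.560000 + (0.19/2)·(-3.918096 + (-8.359801)) = -2.726400
y(0.19) ≈ -2.7264

-2.7264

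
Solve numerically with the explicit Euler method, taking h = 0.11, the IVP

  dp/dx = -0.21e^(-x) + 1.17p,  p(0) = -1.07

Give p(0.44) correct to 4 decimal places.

Euler: p_{n+1} = p_n + h·f(x_n, p_n).
x=0.000000, p=-1.070000: f=-1.461900 → p ← -1.070000 + 0.11·(-1.461900) = -1.230809
x=0.110000, p=-1.230809: f=-1.628172 → p ← -1.230809 + 0.11·(-1.628172) = -1.409908
x=0.220000, p=-1.409908: f=-1.818121 → p ← -1.409908 + 0.11·(-1.818121) = -1.609901
x=0.330000, p=-1.609901: f=-2.034558 → p ← -1.609901 + 0.11·(-2.034558) = -1.833703
p(0.44) ≈ -1.8337

-1.8337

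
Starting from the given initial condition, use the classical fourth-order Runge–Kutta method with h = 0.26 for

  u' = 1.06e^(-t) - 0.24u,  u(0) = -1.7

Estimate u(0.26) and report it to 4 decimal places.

-1.3622

RK4: k1 = f(t_n, u_n); k2 = f(t_n + h/2, u_n + (h/2)·k1); k3 = f(t_n + h/2, u_n + (h/2)·k2); k4 = f(t_n + h, u_n + h·k3); u_{n+1} = u_n + (h/6)·(k1 + 2k2 + 2k3 + k4).
t=0.000000, u=-1.700000:
  k1 = f(0.000000, -1.700000) = 1.468000
  k2 = f(0.130000, -1.509160) = 1.292980
  k3 = f(0.130000, -1.531913) = 1.298440
  k4 = f(0.260000, -1.362406) = 1.144292
  u ← -1.700000 + (0.26/6)·(k1 + 2k2 + 2k3 + k4) = -1.362211
u(0.26) ≈ -1.3622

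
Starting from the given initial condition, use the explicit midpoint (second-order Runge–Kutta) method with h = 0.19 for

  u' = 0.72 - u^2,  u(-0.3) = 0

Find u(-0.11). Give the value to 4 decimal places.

0.1359

Midpoint: k1 = f(x_n, u_n); k2 = f(x_n + h/2, u_n + (h/2)·k1); u_{n+1} = u_n + h·k2.
x=-0.300000, u=0.000000:
  k1 = f(-0.300000, 0.000000) = 0.720000
  k2 = f(-0.205000, 0.068400) = 0.715321
  u ← 0.000000 + 0.19·0.715321 = 0.135911
u(-0.11) ≈ 0.1359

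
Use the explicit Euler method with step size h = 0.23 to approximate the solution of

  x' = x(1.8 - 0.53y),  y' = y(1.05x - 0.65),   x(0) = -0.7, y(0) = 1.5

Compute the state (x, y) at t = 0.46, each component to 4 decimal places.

Euler on (x,y): x_{n+1} = x_n + h·x', y_{n+1} = y_n + h·y'.
0.000000: (-0.700000, 1.500000); f=(-0.703500, -2.077500) → (-0.861805, 1.022175)
0.230000: (-0.861805, 1.022175); f=(-1.084364, -1.589375) → (-1.111209, 0.656619)
(x(0.46), y(0.46)) ≈ (-1.1112, 0.6566)

-1.1112, 0.6566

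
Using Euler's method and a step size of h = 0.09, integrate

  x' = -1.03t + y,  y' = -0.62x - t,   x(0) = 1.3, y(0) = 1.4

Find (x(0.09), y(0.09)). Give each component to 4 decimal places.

Euler on (x,y): x_{n+1} = x_n + h·x', y_{n+1} = y_n + h·y'.
0.000000: (1.300000, 1.400000); f=(1.400000, -0.806000) → (1.426000, 1.327460)
(x(0.09), y(0.09)) ≈ (1.4260, 1.3275)

1.4260, 1.3275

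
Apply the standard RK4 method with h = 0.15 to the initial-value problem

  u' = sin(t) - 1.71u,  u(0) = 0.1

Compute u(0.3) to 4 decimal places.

0.0978

RK4: k1 = f(t_n, u_n); k2 = f(t_n + h/2, u_n + (h/2)·k1); k3 = f(t_n + h/2, u_n + (h/2)·k2); k4 = f(t_n + h, u_n + h·k3); u_{n+1} = u_n + (h/6)·(k1 + 2k2 + 2k3 + k4).
t=0.000000, u=0.100000:
  k1 = f(0.000000, 0.100000) = -0.171000
  k2 = f(0.075000, 0.087175) = -0.074140
  k3 = f(0.075000, 0.094440) = -0.086562
  k4 = f(0.150000, 0.087016) = 0.000641
  u ← 0.100000 + (0.15/6)·(k1 + 2k2 + 2k3 + k4) = 0.087706
t=0.150000, u=0.087706:
  k1 = f(0.150000, 0.087706) = -0.000539
  k2 = f(0.225000, 0.087666) = 0.073198
  k3 = f(0.225000, 0.093196) = 0.063741
  k4 = f(0.300000, 0.097267) = 0.129193
  u ← 0.087706 + (0.15/6)·(k1 + 2k2 + 2k3 + k4) = 0.097769
u(0.3) ≈ 0.0978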